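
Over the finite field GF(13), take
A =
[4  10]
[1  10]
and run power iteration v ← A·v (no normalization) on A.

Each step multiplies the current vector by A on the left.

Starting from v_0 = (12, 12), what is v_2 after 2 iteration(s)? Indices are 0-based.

v_0 = (12, 12).
v_1 = A·v_0 = (12, 2).
v_2 = A·v_1 = (3, 6).

v_2 = (3, 6)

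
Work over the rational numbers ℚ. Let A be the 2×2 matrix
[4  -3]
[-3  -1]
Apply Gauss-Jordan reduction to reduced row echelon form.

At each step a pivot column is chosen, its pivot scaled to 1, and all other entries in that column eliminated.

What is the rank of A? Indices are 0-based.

rank = 2

pivot(0,0)=4: scale R0 → (1, -3/4)
  clear (1,0): R1 −= (-3)R0 → (0, -13/4)
pivot(1,1)=-13/4: scale R1 → (0, 1)
  clear (0,1): R0 −= (-3/4)R1 → (1, 0)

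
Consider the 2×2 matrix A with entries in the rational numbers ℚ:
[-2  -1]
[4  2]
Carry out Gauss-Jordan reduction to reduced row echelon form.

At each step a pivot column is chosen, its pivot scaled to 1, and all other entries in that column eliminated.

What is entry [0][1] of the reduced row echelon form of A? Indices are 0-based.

M[0][1] = 1/2

pivot(0,0)=-2: scale R0 → (1, 1/2)
  clear (1,0): R1 −= (4)R0 → (0, 0)
col 1: no nonzero at/below row 1; advance.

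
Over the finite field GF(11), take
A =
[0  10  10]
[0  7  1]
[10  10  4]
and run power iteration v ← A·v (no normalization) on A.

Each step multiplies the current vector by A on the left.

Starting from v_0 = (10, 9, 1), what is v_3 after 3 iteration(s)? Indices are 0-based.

v_0 = (10, 9, 1).
v_1 = A·v_0 = (1, 9, 7).
v_2 = A·v_1 = (6, 4, 7).
v_3 = A·v_2 = (0, 2, 7).

v_3 = (0, 2, 7)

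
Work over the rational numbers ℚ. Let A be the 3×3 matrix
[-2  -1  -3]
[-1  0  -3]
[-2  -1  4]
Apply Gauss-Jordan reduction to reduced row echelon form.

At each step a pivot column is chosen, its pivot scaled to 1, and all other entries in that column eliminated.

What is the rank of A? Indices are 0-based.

step 1: normalize row 0 (÷-2) = (1, 1/2, 3/2)
  row 1: subtract -1×row0 = (0, 1/2, -3/2)
  row 2: subtract -2×row0 = (0, 0, 7)
step 2: normalize row 1 (÷1/2) = (0, 1, -3)
  row 0: subtract 1/2×row1 = (1, 0, 3)
step 3: normalize row 2 (÷7) = (0, 0, 1)
  row 0: subtract 3×row2 = (1, 0, 0)
  row 1: subtract -3×row2 = (0, 1, 0)

rank = 3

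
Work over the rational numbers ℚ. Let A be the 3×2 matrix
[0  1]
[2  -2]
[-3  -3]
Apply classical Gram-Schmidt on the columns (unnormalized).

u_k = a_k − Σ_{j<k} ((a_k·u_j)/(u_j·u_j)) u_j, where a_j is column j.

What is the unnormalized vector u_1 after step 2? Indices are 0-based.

u_1 = (1, -36/13, -24/13)

Step 1: u_0 = a_0 = (0, 2, -3).
Step 2: u_1 = a_1 − (5/13)·u_0 = (1, -36/13, -24/13).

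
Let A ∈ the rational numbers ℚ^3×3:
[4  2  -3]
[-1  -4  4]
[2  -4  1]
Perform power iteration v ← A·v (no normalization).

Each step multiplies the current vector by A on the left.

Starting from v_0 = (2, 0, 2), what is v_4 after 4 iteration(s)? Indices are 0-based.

v_4 = (90, 146, 290)

v_0 = (2, 0, 2).
v_1 = A·v_0 = (2, 6, 6).
v_2 = A·v_1 = (2, -2, -14).
v_3 = A·v_2 = (46, -50, -2).
v_4 = A·v_3 = (90, 146, 290).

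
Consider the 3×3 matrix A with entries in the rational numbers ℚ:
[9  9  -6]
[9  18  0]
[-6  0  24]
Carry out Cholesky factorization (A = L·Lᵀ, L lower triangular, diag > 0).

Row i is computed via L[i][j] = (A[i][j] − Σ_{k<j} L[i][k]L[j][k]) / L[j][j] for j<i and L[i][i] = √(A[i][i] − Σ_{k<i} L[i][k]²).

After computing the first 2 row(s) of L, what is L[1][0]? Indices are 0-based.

Step 1: L[0][0] = √(9) = 3.
  L[1][0] = (9) / L[0][0] = 3.
Step 2: L[1][1] = √(9) = 3.

L[1][0] = 3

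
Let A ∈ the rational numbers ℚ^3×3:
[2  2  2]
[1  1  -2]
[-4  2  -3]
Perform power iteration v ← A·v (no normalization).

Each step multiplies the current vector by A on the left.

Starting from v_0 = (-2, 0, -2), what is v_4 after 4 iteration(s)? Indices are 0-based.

v_4 = (-336, 174, 522)

v_0 = (-2, 0, -2).
v_1 = A·v_0 = (-8, 2, 14).
v_2 = A·v_1 = (16, -34, -6).
v_3 = A·v_2 = (-48, -6, -114).
v_4 = A·v_3 = (-336, 174, 522).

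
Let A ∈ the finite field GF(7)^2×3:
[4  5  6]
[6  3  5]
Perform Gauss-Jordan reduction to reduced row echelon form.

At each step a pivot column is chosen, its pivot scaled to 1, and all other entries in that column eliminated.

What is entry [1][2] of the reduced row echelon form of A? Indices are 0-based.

M[1][2] = 4

pivot(0,0)=4: scale R0 → (1, 3, 5)
  clear (1,0): R1 −= (6)R0 → (0, 6, 3)
pivot(1,1)=6: scale R1 → (0, 1, 4)
  clear (0,1): R0 −= (3)R1 → (1, 0, 0)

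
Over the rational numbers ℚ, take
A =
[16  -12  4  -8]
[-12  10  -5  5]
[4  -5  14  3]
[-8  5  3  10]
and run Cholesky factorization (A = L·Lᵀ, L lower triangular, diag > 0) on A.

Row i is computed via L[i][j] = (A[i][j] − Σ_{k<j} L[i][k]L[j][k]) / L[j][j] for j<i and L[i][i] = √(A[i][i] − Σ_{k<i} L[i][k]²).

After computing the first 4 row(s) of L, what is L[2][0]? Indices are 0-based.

Step 1: L[0][0] = √(16) = 4.
  L[1][0] = (-12) / L[0][0] = -3.
Step 2: L[1][1] = √(1) = 1.
  L[2][0] = (4) / L[0][0] = 1.
  L[2][1] = (-2) / L[1][1] = -2.
Step 3: L[2][2] = √(9) = 3.
  L[3][0] = (-8) / L[0][0] = -2.
  L[3][1] = (-1) / L[1][1] = -1.
  L[3][2] = (3) / L[2][2] = 1.
Step 4: L[3][3] = √(4) = 2.

L[2][0] = 1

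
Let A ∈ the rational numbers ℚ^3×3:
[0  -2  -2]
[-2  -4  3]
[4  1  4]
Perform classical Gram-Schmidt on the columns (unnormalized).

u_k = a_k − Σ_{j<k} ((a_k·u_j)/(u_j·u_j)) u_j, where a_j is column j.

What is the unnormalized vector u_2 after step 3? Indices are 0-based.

u_2 = (-238/69, 136/69, 68/69)

Step 1: u_0 = a_0 = (0, -2, 4).
Step 2: u_1 = a_1 − (3/5)·u_0 = (-2, -14/5, -7/5).
Step 3: u_2 = a_2 − (1/2)·u_0 − (-50/69)·u_1 = (-238/69, 136/69, 68/69).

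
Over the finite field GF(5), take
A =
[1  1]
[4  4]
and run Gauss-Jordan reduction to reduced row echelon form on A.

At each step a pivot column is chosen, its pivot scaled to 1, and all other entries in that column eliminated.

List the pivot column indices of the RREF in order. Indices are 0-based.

[1] R0 /= 1  ⇒  (1, 1)
     R1 -= 4·R0  ⇒  (0, 0)
column 1 empty below row 1

pivot columns: 0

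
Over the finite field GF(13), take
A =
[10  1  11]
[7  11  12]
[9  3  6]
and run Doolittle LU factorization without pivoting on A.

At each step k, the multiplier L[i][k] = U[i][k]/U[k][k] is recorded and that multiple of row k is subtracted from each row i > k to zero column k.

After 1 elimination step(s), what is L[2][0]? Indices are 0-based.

k=0: U[0][0]=10
  eliminate (1,0): mult=2, new row 1: (0, 9, 3); set L[1][0]=2
  eliminate (2,0): mult=10, new row 2: (0, 6, 0); set L[2][0]=10

L[2][0] = 10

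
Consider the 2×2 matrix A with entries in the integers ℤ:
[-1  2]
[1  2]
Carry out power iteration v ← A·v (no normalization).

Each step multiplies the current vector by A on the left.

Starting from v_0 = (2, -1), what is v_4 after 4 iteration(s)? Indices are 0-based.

v_4 = (4, -20)

v_0 = (2, -1).
v_1 = A·v_0 = (-4, 0).
v_2 = A·v_1 = (4, -4).
v_3 = A·v_2 = (-12, -4).
v_4 = A·v_3 = (4, -20).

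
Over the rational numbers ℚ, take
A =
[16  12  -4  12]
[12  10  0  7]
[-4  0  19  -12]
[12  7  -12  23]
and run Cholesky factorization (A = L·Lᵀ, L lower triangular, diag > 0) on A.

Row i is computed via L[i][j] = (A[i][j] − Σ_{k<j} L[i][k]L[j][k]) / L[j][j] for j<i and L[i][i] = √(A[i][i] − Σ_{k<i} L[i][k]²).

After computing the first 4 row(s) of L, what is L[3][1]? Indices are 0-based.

Step 1: L[0][0] = √(16) = 4.
  L[1][0] = (12) / L[0][0] = 3.
Step 2: L[1][1] = √(1) = 1.
  L[2][0] = (-4) / L[0][0] = -1.
  L[2][1] = (3) / L[1][1] = 3.
Step 3: L[2][2] = √(9) = 3.
  L[3][0] = (12) / L[0][0] = 3.
  L[3][1] = (-2) / L[1][1] = -2.
  L[3][2] = (-3) / L[2][2] = -1.
Step 4: L[3][3] = √(9) = 3.

L[3][1] = -2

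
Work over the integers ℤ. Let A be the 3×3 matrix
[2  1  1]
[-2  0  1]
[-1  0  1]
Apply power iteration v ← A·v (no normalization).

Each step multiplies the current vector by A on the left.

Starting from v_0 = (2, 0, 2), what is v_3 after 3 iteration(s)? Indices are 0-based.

v_3 = (2, -26, -16)

v_0 = (2, 0, 2).
v_1 = A·v_0 = (6, -2, 0).
v_2 = A·v_1 = (10, -12, -6).
v_3 = A·v_2 = (2, -26, -16).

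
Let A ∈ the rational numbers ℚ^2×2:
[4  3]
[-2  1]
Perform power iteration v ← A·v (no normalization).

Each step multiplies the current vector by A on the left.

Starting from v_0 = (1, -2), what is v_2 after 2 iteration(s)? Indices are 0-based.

v_2 = (-20, 0)

v_0 = (1, -2).
v_1 = A·v_0 = (-2, -4).
v_2 = A·v_1 = (-20, 0).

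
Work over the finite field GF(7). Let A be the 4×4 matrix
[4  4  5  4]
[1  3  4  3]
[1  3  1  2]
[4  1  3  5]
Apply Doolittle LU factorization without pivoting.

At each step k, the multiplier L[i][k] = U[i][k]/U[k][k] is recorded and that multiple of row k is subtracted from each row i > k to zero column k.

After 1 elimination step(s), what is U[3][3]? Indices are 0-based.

k=0: U[0][0]=4
  eliminate (1,0): mult=2, new row 1: (0, 2, 1, 2); set L[1][0]=2
  eliminate (2,0): mult=2, new row 2: (0, 2, 5, 1); set L[2][0]=2
  eliminate (3,0): mult=1, new row 3: (0, 4, 5, 1); set L[3][0]=1

U[3][3] = 1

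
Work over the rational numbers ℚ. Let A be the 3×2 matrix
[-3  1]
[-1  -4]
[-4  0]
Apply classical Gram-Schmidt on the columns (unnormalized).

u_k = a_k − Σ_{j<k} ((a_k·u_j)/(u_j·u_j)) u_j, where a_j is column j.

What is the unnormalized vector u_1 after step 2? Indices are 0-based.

Step 1: u_0 = a_0 = (-3, -1, -4).
Step 2: u_1 = a_1 − (1/26)·u_0 = (29/26, -103/26, 2/13).

u_1 = (29/26, -103/26, 2/13)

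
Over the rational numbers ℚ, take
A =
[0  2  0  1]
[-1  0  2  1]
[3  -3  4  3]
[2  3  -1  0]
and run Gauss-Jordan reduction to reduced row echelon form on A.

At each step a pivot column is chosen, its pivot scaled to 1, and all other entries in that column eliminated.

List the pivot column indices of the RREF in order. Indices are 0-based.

[1] R0 <-> R1
[1] R0 /= -1  ⇒  (1, 0, -2, -1)
     R2 -= 3·R0  ⇒  (0, -3, 10, 6)
     R3 -= 2·R0  ⇒  (0, 3, 3, 2)
[2] R1 /= 2  ⇒  (0, 1, 0, 1/2)
     R2 -= -3·R1  ⇒  (0, 0, 10, 15/2)
     R3 -= 3·R1  ⇒  (0, 0, 3, 1/2)
[3] R2 /= 10  ⇒  (0, 0, 1, 3/4)
     R0 -= -2·R2  ⇒  (1, 0, 0, 1/2)
     R3 -= 3·R2  ⇒  (0, 0, 0, -7/4)
[4] R3 /= -7/4  ⇒  (0, 0, 0, 1)
     R0 -= 1/2·R3  ⇒  (1, 0, 0, 0)
     R1 -= 1/2·R3  ⇒  (0, 1, 0, 0)
     R2 -= 3/4·R3  ⇒  (0, 0, 1, 0)

pivot columns: 0, 1, 2, 3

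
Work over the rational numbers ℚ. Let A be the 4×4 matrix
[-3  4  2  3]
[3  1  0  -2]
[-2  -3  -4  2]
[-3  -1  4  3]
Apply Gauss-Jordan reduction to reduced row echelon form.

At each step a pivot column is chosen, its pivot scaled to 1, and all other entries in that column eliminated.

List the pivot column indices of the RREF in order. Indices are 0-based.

pivot columns: 0, 1, 2, 3

pivot(0,0)=-3: scale R0 → (1, -4/3, -2/3, -1)
  clear (1,0): R1 −= (3)R0 → (0, 5, 2, 1)
  clear (2,0): R2 −= (-2)R0 → (0, -17/3, -16/3, 0)
  clear (3,0): R3 −= (-3)R0 → (0, -5, 2, 0)
pivot(1,1)=5: scale R1 → (0, 1, 2/5, 1/5)
  clear (0,1): R0 −= (-4/3)R1 → (1, 0, -2/15, -11/15)
  clear (2,1): R2 −= (-17/3)R1 → (0, 0, -46/15, 17/15)
  clear (3,1): R3 −= (-5)R1 → (0, 0, 4, 1)
pivot(2,2)=-46/15: scale R2 → (0, 0, 1, -17/46)
  clear (0,2): R0 −= (-2/15)R2 → (1, 0, 0, -18/23)
  clear (1,2): R1 −= (2/5)R2 → (0, 1, 0, 8/23)
  clear (3,2): R3 −= (4)R2 → (0, 0, 0, 57/23)
pivot(3,3)=57/23: scale R3 → (0, 0, 0, 1)
  clear (0,3): R0 −= (-18/23)R3 → (1, 0, 0, 0)
  clear (1,3): R1 −= (8/23)R3 → (0, 1, 0, 0)
  clear (2,3): R2 −= (-17/46)R3 → (0, 0, 1, 0)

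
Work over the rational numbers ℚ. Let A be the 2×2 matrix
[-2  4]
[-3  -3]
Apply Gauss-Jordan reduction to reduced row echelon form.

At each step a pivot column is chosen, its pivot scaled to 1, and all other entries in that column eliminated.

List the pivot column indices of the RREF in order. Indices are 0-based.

step 1: normalize row 0 (÷-2) = (1, -2)
  row 1: subtract -3×row0 = (0, -9)
step 2: normalize row 1 (÷-9) = (0, 1)
  row 0: subtract -2×row1 = (1, 0)

pivot columns: 0, 1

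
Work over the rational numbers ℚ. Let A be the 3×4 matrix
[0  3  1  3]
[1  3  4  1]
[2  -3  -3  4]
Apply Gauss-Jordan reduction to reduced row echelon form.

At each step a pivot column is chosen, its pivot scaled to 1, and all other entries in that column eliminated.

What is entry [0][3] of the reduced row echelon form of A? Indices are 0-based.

M[0][3] = 17/8

[1] R0 <-> R1
[1] R0 /= 1  ⇒  (1, 3, 4, 1)
     R2 -= 2·R0  ⇒  (0, -9, -11, 2)
[2] R1 /= 3  ⇒  (0, 1, 1/3, 1)
     R0 -= 3·R1  ⇒  (1, 0, 3, -2)
     R2 -= -9·R1  ⇒  (0, 0, -8, 11)
[3] R2 /= -8  ⇒  (0, 0, 1, -11/8)
     R0 -= 3·R2  ⇒  (1, 0, 0, 17/8)
     R1 -= 1/3·R2  ⇒  (0, 1, 0, 35/24)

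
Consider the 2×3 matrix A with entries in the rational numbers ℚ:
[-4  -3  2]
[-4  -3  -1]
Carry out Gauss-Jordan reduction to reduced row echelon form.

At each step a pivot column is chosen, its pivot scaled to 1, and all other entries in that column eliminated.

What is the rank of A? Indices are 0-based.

rank = 2

step 1: normalize row 0 (÷-4) = (1, 3/4, -1/2)
  row 1: subtract -4×row0 = (0, 0, -3)
skip col 1 (zero from row 1)
step 2: normalize row 1 (÷-3) = (0, 0, 1)
  row 0: subtract -1/2×row1 = (1, 3/4, 0)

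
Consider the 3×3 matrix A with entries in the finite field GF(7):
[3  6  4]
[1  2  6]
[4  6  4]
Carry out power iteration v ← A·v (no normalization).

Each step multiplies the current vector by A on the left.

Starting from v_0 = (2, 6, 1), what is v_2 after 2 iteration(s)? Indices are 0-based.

v_2 = (2, 3, 6)

v_0 = (2, 6, 1).
v_1 = A·v_0 = (4, 6, 6).
v_2 = A·v_1 = (2, 3, 6).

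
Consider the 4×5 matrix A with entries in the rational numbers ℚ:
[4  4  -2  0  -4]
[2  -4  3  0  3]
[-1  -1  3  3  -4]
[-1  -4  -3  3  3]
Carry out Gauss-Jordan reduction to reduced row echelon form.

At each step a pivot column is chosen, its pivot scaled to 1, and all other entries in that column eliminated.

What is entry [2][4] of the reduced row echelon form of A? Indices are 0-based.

[1] R0 /= 4  ⇒  (1, 1, -1/2, 0, -1)
     R1 -= 2·R0  ⇒  (0, -6, 4, 0, 5)
     R2 -= -1·R0  ⇒  (0, 0, 5/2, 3, -5)
     R3 -= -1·R0  ⇒  (0, -3, -7/2, 3, 2)
[2] R1 /= -6  ⇒  (0, 1, -2/3, 0, -5/6)
     R0 -= 1·R1  ⇒  (1, 0, 1/6, 0, -1/6)
     R3 -= -3·R1  ⇒  (0, 0, -11/2, 3, -1/2)
[3] R2 /= 5/2  ⇒  (0, 0, 1, 6/5, -2)
     R0 -= 1/6·R2  ⇒  (1, 0, 0, -1/5, 1/6)
     R1 -= -2/3·R2  ⇒  (0, 1, 0, 4/5, -13/6)
     R3 -= -11/2·R2  ⇒  (0, 0, 0, 48/5, -23/2)
[4] R3 /= 48/5  ⇒  (0, 0, 0, 1, -115/96)
     R0 -= -1/5·R3  ⇒  (1, 0, 0, 0, -7/96)
     R1 -= 4/5·R3  ⇒  (0, 1, 0, 0, -29/24)
     R2 -= 6/5·R3  ⇒  (0, 0, 1, 0, -9/16)

M[2][4] = -9/16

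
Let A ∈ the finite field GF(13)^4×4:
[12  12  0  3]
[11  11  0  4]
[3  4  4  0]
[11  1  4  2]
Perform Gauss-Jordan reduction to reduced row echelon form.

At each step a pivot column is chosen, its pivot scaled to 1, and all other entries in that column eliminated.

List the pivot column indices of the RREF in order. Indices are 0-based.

pivot(0,0)=12: scale R0 → (1, 1, 0, 10)
  clear (1,0): R1 −= (11)R0 → (0, 0, 0, 11)
  clear (2,0): R2 −= (3)R0 → (0, 1, 4, 9)
  clear (3,0): R3 −= (11)R0 → (0, 3, 4, 9)
pivot(1,1): swap R1↔R2
pivot(1,1)=1: scale R1 → (0, 1, 4, 9)
  clear (0,1): R0 −= (1)R1 → (1, 0, 9, 1)
  clear (3,1): R3 −= (3)R1 → (0, 0, 5, 8)
pivot(2,2): swap R2↔R3
pivot(2,2)=5: scale R2 → (0, 0, 1, 12)
  clear (0,2): R0 −= (9)R2 → (1, 0, 0, 10)
  clear (1,2): R1 −= (4)R2 → (0, 1, 0, 0)
pivot(3,3)=11: scale R3 → (0, 0, 0, 1)
  clear (0,3): R0 −= (10)R3 → (1, 0, 0, 0)
  clear (2,3): R2 −= (12)R3 → (0, 0, 1, 0)

pivot columns: 0, 1, 2, 3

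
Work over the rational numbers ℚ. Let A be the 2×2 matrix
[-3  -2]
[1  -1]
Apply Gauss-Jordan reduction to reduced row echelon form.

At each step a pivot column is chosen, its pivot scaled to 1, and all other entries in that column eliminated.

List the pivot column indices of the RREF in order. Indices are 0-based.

step 1: normalize row 0 (÷-3) = (1, 2/3)
  row 1: subtract 1×row0 = (0, -5/3)
step 2: normalize row 1 (÷-5/3) = (0, 1)
  row 0: subtract 2/3×row1 = (1, 0)

pivot columns: 0, 1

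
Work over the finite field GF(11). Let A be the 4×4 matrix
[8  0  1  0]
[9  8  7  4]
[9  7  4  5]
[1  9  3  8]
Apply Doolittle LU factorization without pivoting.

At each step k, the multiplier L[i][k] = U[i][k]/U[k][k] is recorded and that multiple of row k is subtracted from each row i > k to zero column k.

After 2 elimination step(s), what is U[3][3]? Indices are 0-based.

k=0: U[0][0]=8
  eliminate (1,0): mult=8, new row 1: (0, 8, 10, 4); set L[1][0]=8
  eliminate (2,0): mult=8, new row 2: (0, 7, 7, 5); set L[2][0]=8
  eliminate (3,0): mult=7, new row 3: (0, 9, 7, 8); set L[3][0]=7
k=1: U[1][1]=8
  eliminate (2,1): mult=5, new row 2: (0, 0, 1, 7); set L[2][1]=5
  eliminate (3,1): mult=8, new row 3: (0, 0, 4, 9); set L[3][1]=8

U[3][3] = 9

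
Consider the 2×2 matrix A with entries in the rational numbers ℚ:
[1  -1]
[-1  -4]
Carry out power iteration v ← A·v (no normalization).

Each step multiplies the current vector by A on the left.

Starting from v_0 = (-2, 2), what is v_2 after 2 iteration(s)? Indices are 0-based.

v_0 = (-2, 2).
v_1 = A·v_0 = (-4, -6).
v_2 = A·v_1 = (2, 28).

v_2 = (2, 28)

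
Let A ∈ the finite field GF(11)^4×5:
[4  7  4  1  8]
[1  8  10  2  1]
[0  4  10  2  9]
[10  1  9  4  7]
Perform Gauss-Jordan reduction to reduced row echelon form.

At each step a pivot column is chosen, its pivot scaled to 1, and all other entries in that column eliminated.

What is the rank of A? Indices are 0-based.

rank = 4

pivot(0,0)=4: scale R0 → (1, 10, 1, 3, 2)
  clear (1,0): R1 −= (1)R0 → (0, 9, 9, 10, 10)
  clear (3,0): R3 −= (10)R0 → (0, 0, 10, 7, 9)
pivot(1,1)=9: scale R1 → (0, 1, 1, 6, 6)
  clear (0,1): R0 −= (10)R1 → (1, 0, 2, 9, 8)
  clear (2,1): R2 −= (4)R1 → (0, 0, 6, 0, 7)
pivot(2,2)=6: scale R2 → (0, 0, 1, 0, 3)
  clear (0,2): R0 −= (2)R2 → (1, 0, 0, 9, 2)
  clear (1,2): R1 −= (1)R2 → (0, 1, 0, 6, 3)
  clear (3,2): R3 −= (10)R2 → (0, 0, 0, 7, 1)
pivot(3,3)=7: scale R3 → (0, 0, 0, 1, 8)
  clear (0,3): R0 −= (9)R3 → (1, 0, 0, 0, 7)
  clear (1,3): R1 −= (6)R3 → (0, 1, 0, 0, 10)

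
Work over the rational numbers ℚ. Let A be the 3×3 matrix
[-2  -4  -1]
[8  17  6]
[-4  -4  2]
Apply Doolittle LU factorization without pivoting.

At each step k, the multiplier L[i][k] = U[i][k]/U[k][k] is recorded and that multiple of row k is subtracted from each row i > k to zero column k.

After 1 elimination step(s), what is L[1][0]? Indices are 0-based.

L[1][0] = -4

[col 0] pivot -2
  R1 -= -4*R0 → (0, 1, 2)  (L[1][0] := -4)
  R2 -= 2*R0 → (0, 4, 4)  (L[2][0] := 2)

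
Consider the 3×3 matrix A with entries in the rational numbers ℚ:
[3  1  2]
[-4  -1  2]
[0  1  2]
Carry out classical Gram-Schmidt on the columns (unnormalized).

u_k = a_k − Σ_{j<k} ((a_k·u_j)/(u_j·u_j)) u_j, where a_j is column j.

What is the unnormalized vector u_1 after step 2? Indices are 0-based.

Step 1: u_0 = a_0 = (3, -4, 0).
Step 2: u_1 = a_1 − (7/25)·u_0 = (4/25, 3/25, 1).

u_1 = (4/25, 3/25, 1)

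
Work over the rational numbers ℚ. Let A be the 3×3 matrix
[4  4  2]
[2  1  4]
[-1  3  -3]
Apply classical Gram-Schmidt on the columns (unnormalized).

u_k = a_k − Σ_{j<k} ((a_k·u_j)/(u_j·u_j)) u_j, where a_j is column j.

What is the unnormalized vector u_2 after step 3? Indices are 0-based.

u_2 = (-266/321, 608/321, 152/321)

Step 1: u_0 = a_0 = (4, 2, -1).
Step 2: u_1 = a_1 − (5/7)·u_0 = (8/7, -3/7, 26/7).
Step 3: u_2 = a_2 − (19/21)·u_0 − (-74/107)·u_1 = (-266/321, 608/321, 152/321).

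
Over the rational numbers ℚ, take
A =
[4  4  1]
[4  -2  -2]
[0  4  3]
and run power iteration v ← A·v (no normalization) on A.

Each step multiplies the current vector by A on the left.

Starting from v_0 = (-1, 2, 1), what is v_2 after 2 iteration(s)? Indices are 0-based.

v_0 = (-1, 2, 1).
v_1 = A·v_0 = (5, -10, 11).
v_2 = A·v_1 = (-9, 18, -7).

v_2 = (-9, 18, -7)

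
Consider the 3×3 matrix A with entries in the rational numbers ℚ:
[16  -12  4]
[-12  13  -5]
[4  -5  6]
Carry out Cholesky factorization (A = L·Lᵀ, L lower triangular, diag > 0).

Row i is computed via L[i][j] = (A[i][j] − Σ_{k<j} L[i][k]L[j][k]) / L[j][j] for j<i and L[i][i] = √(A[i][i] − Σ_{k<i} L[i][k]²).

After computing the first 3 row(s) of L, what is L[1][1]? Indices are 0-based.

L[1][1] = 2

Step 1: L[0][0] = √(16) = 4.
  L[1][0] = (-12) / L[0][0] = -3.
Step 2: L[1][1] = √(4) = 2.
  L[2][0] = (4) / L[0][0] = 1.
  L[2][1] = (-2) / L[1][1] = -1.
Step 3: L[2][2] = √(4) = 2.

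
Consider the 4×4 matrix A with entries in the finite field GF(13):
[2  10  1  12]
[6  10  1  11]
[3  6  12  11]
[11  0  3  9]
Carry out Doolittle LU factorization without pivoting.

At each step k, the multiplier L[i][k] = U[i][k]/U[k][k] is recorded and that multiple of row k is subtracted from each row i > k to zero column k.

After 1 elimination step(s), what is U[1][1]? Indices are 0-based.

U[1][1] = 6

Step 1: pivot at (0,0) is 2.
  row1 ← row1 − (3)·row0  ⇒  L[1][0]=3, U row1=(0, 6, 11, 1)
  row2 ← row2 − (8)·row0  ⇒  L[2][0]=8, U row2=(0, 4, 4, 6)
  row3 ← row3 − (12)·row0  ⇒  L[3][0]=12, U row3=(0, 10, 4, 8)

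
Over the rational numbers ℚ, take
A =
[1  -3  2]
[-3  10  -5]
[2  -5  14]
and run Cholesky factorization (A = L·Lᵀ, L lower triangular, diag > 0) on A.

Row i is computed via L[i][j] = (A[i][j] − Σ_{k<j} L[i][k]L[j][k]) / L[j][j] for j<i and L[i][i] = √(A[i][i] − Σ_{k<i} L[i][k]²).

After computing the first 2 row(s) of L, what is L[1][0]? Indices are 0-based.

L[1][0] = -3

Step 1: L[0][0] = √(1) = 1.
  L[1][0] = (-3) / L[0][0] = -3.
Step 2: L[1][1] = √(1) = 1.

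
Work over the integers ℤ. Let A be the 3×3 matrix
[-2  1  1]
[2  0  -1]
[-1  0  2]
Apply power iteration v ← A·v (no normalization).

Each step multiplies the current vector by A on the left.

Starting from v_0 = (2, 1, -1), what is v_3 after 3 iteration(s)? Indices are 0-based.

v_3 = (-26, 22, -17)

v_0 = (2, 1, -1).
v_1 = A·v_0 = (-4, 5, -4).
v_2 = A·v_1 = (9, -4, -4).
v_3 = A·v_2 = (-26, 22, -17).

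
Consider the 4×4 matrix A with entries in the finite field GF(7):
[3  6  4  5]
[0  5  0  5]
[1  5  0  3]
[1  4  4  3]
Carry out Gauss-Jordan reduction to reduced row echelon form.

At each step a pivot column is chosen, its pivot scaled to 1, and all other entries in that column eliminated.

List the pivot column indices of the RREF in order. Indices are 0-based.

pivot columns: 0, 1, 2, 3

step 1: normalize row 0 (÷3) = (1, 2, 6, 4)
  row 2: subtract 1×row0 = (0, 3, 1, 6)
  row 3: subtract 1×row0 = (0, 2, 5, 6)
step 2: normalize row 1 (÷5) = (0, 1, 0, 1)
  row 0: subtract 2×row1 = (1, 0, 6, 2)
  row 2: subtract 3×row1 = (0, 0, 1, 3)
  row 3: subtract 2×row1 = (0, 0, 5, 4)
step 3: normalize row 2 (÷1) = (0, 0, 1, 3)
  row 0: subtract 6×row2 = (1, 0, 0, 5)
  row 3: subtract 5×row2 = (0, 0, 0, 3)
step 4: normalize row 3 (÷3) = (0, 0, 0, 1)
  row 0: subtract 5×row3 = (1, 0, 0, 0)
  row 1: subtract 1×row3 = (0, 1, 0, 0)
  row 2: subtract 3×row3 = (0, 0, 1, 0)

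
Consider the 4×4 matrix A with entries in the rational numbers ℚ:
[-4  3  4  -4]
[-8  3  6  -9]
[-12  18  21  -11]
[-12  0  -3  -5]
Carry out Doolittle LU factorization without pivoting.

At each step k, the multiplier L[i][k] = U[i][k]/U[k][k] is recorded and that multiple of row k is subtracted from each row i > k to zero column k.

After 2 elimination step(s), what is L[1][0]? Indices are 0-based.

[col 0] pivot -4
  R1 -= 2*R0 → (0, -3, -2, -1)  (L[1][0] := 2)
  R2 -= 3*R0 → (0, 9, 9, 1)  (L[2][0] := 3)
  R3 -= 3*R0 → (0, -9, -15, 7)  (L[3][0] := 3)
[col 1] pivot -3
  R2 -= -3*R1 → (0, 0, 3, -2)  (L[2][1] := -3)
  R3 -= 3*R1 → (0, 0, -9, 10)  (L[3][1] := 3)

L[1][0] = 2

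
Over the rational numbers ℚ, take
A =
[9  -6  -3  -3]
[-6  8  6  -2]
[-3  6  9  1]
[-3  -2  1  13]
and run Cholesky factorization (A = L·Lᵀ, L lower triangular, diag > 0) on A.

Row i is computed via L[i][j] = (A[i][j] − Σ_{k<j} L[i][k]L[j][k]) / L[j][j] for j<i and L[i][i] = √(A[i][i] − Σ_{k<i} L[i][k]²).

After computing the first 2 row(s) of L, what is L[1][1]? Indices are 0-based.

Step 1: L[0][0] = √(9) = 3.
  L[1][0] = (-6) / L[0][0] = -2.
Step 2: L[1][1] = √(4) = 2.

L[1][1] = 2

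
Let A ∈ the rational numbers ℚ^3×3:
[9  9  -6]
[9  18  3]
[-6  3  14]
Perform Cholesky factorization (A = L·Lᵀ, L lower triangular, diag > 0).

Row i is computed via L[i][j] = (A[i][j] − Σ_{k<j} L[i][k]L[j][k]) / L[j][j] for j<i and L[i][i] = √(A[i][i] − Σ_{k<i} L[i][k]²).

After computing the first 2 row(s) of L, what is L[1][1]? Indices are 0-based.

Step 1: L[0][0] = √(9) = 3.
  L[1][0] = (9) / L[0][0] = 3.
Step 2: L[1][1] = √(9) = 3.

L[1][1] = 3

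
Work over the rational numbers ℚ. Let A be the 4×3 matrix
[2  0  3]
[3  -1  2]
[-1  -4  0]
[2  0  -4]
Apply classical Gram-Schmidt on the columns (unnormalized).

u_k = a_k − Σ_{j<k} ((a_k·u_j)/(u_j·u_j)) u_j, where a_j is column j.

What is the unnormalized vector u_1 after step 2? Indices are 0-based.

u_1 = (-1/9, -7/6, -71/18, -1/9)

Step 1: u_0 = a_0 = (2, 3, -1, 2).
Step 2: u_1 = a_1 − (1/18)·u_0 = (-1/9, -7/6, -71/18, -1/9).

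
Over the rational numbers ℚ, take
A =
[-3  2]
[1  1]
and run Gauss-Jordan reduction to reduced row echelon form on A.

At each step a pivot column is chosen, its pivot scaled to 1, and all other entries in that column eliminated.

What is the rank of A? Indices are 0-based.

rank = 2

[1] R0 /= -3  ⇒  (1, -2/3)
     R1 -= 1·R0  ⇒  (0, 5/3)
[2] R1 /= 5/3  ⇒  (0, 1)
     R0 -= -2/3·R1  ⇒  (1, 0)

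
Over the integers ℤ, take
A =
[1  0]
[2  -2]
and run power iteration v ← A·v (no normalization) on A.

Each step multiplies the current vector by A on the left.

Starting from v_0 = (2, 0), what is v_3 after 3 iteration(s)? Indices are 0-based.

v_3 = (2, 12)

v_0 = (2, 0).
v_1 = A·v_0 = (2, 4).
v_2 = A·v_1 = (2, -4).
v_3 = A·v_2 = (2, 12).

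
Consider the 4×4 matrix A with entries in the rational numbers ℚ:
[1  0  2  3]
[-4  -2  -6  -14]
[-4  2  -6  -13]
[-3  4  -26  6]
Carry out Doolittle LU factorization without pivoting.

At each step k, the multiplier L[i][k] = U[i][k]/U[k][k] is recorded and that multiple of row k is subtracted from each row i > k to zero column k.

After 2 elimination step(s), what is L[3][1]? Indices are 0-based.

L[3][1] = -2

[col 0] pivot 1
  R1 -= -4*R0 → (0, -2, 2, -2)  (L[1][0] := -4)
  R2 -= -4*R0 → (0, 2, 2, -1)  (L[2][0] := -4)
  R3 -= -3*R0 → (0, 4, -20, 15)  (L[3][0] := -3)
[col 1] pivot -2
  R2 -= -1*R1 → (0, 0, 4, -3)  (L[2][1] := -1)
  R3 -= -2*R1 → (0, 0, -16, 11)  (L[3][1] := -2)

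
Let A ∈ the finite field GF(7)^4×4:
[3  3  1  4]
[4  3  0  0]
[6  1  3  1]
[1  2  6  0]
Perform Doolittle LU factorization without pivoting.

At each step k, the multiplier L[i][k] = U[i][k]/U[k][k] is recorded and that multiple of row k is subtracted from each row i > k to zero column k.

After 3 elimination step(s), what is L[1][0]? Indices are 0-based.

k=0: U[0][0]=3
  eliminate (1,0): mult=6, new row 1: (0, 6, 1, 4); set L[1][0]=6
  eliminate (2,0): mult=2, new row 2: (0, 2, 1, 0); set L[2][0]=2
  eliminate (3,0): mult=5, new row 3: (0, 1, 1, 1); set L[3][0]=5
k=1: U[1][1]=6
  eliminate (2,1): mult=5, new row 2: (0, 0, 3, 1); set L[2][1]=5
  eliminate (3,1): mult=6, new row 3: (0, 0, 2, 5); set L[3][1]=6
k=2: U[2][2]=3
  eliminate (3,2): mult=3, new row 3: (0, 0, 0, 2); set L[3][2]=3

L[1][0] = 6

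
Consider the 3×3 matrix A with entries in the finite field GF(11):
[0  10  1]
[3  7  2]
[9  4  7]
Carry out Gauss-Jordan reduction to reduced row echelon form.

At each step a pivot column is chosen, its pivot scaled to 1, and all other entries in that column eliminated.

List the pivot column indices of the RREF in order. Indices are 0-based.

step 1: exchange rows 0,1
step 1: normalize row 0 (÷3) = (1, 6, 8)
  row 2: subtract 9×row0 = (0, 5, 1)
step 2: normalize row 1 (÷10) = (0, 1, 10)
  row 0: subtract 6×row1 = (1, 0, 3)
  row 2: subtract 5×row1 = (0, 0, 6)
step 3: normalize row 2 (÷6) = (0, 0, 1)
  row 0: subtract 3×row2 = (1, 0, 0)
  row 1: subtract 10×row2 = (0, 1, 0)

pivot columns: 0, 1, 2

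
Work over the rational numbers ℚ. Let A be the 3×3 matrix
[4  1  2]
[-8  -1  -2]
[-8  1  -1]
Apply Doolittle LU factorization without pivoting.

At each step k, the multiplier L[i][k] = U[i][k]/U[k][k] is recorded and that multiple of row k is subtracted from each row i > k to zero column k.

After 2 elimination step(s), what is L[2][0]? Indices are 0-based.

L[2][0] = -2

[col 0] pivot 4
  R1 -= -2*R0 → (0, 1, 2)  (L[1][0] := -2)
  R2 -= -2*R0 → (0, 3, 3)  (L[2][0] := -2)
[col 1] pivot 1
  R2 -= 3*R1 → (0, 0, -3)  (L[2][1] := 3)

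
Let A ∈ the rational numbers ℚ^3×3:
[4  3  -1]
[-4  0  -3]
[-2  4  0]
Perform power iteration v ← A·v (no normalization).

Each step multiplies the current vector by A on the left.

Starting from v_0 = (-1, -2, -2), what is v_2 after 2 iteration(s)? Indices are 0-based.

v_0 = (-1, -2, -2).
v_1 = A·v_0 = (-8, 10, -6).
v_2 = A·v_1 = (4, 50, 56).

v_2 = (4, 50, 56)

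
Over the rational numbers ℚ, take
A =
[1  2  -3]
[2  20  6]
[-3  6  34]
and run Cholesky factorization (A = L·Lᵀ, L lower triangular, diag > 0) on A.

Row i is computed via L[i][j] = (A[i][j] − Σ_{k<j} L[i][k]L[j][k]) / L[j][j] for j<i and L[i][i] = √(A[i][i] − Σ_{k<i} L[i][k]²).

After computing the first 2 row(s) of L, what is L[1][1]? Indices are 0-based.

L[1][1] = 4

Step 1: L[0][0] = √(1) = 1.
  L[1][0] = (2) / L[0][0] = 2.
Step 2: L[1][1] = √(16) = 4.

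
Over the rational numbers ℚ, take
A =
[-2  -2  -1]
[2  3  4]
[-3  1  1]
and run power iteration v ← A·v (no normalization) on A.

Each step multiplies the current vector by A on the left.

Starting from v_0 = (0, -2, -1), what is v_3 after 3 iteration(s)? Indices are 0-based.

v_3 = (66, -182, -99)

v_0 = (0, -2, -1).
v_1 = A·v_0 = (5, -10, -3).
v_2 = A·v_1 = (13, -32, -28).
v_3 = A·v_2 = (66, -182, -99).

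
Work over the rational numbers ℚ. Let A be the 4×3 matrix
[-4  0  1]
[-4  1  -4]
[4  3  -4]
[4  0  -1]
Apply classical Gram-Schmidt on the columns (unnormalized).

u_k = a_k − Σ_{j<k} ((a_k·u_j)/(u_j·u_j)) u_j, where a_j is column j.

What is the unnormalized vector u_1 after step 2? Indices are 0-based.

Step 1: u_0 = a_0 = (-4, -4, 4, 4).
Step 2: u_1 = a_1 − (1/8)·u_0 = (1/2, 3/2, 5/2, -1/2).

u_1 = (1/2, 3/2, 5/2, -1/2)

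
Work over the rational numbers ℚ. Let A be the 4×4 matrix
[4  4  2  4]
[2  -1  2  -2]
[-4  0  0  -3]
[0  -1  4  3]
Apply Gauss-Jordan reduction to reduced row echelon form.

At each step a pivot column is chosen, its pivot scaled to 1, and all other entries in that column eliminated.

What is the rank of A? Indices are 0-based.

pivot(0,0)=4: scale R0 → (1, 1, 1/2, 1)
  clear (1,0): R1 −= (2)R0 → (0, -3, 1, -4)
  clear (2,0): R2 −= (-4)R0 → (0, 4, 2, 1)
pivot(1,1)=-3: scale R1 → (0, 1, -1/3, 4/3)
  clear (0,1): R0 −= (1)R1 → (1, 0, 5/6, -1/3)
  clear (2,1): R2 −= (4)R1 → (0, 0, 10/3, -13/3)
  clear (3,1): R3 −= (-1)R1 → (0, 0, 11/3, 13/3)
pivot(2,2)=10/3: scale R2 → (0, 0, 1, -13/10)
  clear (0,2): R0 −= (5/6)R2 → (1, 0, 0, 3/4)
  clear (1,2): R1 −= (-1/3)R2 → (0, 1, 0, 9/10)
  clear (3,2): R3 −= (11/3)R2 → (0, 0, 0, 91/10)
pivot(3,3)=91/10: scale R3 → (0, 0, 0, 1)
  clear (0,3): R0 −= (3/4)R3 → (1, 0, 0, 0)
  clear (1,3): R1 −= (9/10)R3 → (0, 1, 0, 0)
  clear (2,3): R2 −= (-13/10)R3 → (0, 0, 1, 0)

rank = 4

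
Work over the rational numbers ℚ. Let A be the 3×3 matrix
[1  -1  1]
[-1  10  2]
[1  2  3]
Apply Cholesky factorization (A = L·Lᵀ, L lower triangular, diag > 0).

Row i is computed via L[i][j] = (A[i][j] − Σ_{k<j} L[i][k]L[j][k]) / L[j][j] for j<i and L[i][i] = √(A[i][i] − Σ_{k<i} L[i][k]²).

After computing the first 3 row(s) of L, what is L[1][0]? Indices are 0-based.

Step 1: L[0][0] = √(1) = 1.
  L[1][0] = (-1) / L[0][0] = -1.
Step 2: L[1][1] = √(9) = 3.
  L[2][0] = (1) / L[0][0] = 1.
  L[2][1] = (3) / L[1][1] = 1.
Step 3: L[2][2] = √(1) = 1.

L[1][0] = -1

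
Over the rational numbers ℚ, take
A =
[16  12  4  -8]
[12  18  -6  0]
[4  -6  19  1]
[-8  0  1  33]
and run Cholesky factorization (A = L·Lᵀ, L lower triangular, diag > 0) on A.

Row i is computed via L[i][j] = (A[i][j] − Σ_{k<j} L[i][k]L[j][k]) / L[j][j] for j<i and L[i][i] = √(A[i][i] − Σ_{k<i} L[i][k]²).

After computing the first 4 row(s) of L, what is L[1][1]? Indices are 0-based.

Step 1: L[0][0] = √(16) = 4.
  L[1][0] = (12) / L[0][0] = 3.
Step 2: L[1][1] = √(9) = 3.
  L[2][0] = (4) / L[0][0] = 1.
  L[2][1] = (-9) / L[1][1] = -3.
Step 3: L[2][2] = √(9) = 3.
  L[3][0] = (-8) / L[0][0] = -2.
  L[3][1] = (6) / L[1][1] = 2.
  L[3][2] = (9) / L[2][2] = 3.
Step 4: L[3][3] = √(16) = 4.

L[1][1] = 3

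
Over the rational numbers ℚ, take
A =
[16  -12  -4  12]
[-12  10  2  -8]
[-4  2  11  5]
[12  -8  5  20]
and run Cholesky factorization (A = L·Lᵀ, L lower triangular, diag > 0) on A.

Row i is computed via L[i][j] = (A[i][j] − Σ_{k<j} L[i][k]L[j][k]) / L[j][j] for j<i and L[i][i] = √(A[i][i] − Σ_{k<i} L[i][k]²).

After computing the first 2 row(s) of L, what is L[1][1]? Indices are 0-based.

Step 1: L[0][0] = √(16) = 4.
  L[1][0] = (-12) / L[0][0] = -3.
Step 2: L[1][1] = √(1) = 1.

L[1][1] = 1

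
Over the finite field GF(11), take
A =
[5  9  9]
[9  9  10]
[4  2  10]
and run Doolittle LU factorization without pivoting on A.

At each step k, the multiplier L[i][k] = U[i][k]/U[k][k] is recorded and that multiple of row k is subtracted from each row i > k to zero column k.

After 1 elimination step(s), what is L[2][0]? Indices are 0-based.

[col 0] pivot 5
  R1 -= 4*R0 → (0, 6, 7)  (L[1][0] := 4)
  R2 -= 3*R0 → (0, 8, 5)  (L[2][0] := 3)

L[2][0] = 3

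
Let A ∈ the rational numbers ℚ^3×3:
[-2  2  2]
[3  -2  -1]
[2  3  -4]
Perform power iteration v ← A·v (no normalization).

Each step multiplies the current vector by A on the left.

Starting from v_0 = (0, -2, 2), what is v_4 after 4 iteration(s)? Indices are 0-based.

v_4 = (-1224, 1150, 986)

v_0 = (0, -2, 2).
v_1 = A·v_0 = (0, 2, -14).
v_2 = A·v_1 = (-24, 10, 62).
v_3 = A·v_2 = (192, -154, -266).
v_4 = A·v_3 = (-1224, 1150, 986).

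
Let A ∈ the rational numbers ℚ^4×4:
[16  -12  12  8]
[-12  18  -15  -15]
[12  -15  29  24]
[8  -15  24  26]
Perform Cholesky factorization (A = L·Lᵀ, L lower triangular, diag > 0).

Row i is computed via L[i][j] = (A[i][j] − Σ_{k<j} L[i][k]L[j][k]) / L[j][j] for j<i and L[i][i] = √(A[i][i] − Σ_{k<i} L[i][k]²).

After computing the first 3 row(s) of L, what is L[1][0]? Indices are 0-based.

Step 1: L[0][0] = √(16) = 4.
  L[1][0] = (-12) / L[0][0] = -3.
Step 2: L[1][1] = √(9) = 3.
  L[2][0] = (12) / L[0][0] = 3.
  L[2][1] = (-6) / L[1][1] = -2.
Step 3: L[2][2] = √(16) = 4.

L[1][0] = -3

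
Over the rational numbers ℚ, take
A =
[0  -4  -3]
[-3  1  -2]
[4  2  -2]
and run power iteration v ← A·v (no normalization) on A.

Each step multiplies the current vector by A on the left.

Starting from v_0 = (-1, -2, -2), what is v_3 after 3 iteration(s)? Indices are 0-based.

v_3 = (-106, -153, -238)

v_0 = (-1, -2, -2).
v_1 = A·v_0 = (14, 5, -4).
v_2 = A·v_1 = (-8, -29, 74).
v_3 = A·v_2 = (-106, -153, -238).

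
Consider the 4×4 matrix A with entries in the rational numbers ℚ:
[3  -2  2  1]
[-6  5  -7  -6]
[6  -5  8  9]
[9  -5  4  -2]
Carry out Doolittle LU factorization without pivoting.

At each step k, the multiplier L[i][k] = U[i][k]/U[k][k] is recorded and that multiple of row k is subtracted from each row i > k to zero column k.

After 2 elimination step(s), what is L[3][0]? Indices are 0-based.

[col 0] pivot 3
  R1 -= -2*R0 → (0, 1, -3, -4)  (L[1][0] := -2)
  R2 -= 2*R0 → (0, -1, 4, 7)  (L[2][0] := 2)
  R3 -= 3*R0 → (0, 1, -2, -5)  (L[3][0] := 3)
[col 1] pivot 1
  R2 -= -1*R1 → (0, 0, 1, 3)  (L[2][1] := -1)
  R3 -= 1*R1 → (0, 0, 1, -1)  (L[3][1] := 1)

L[3][0] = 3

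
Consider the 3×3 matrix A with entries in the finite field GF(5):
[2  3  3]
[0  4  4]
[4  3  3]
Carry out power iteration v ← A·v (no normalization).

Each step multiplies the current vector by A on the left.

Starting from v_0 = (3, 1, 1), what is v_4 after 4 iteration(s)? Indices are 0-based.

v_4 = (2, 2, 0)

v_0 = (3, 1, 1).
v_1 = A·v_0 = (2, 3, 3).
v_2 = A·v_1 = (2, 4, 1).
v_3 = A·v_2 = (4, 0, 3).
v_4 = A·v_3 = (2, 2, 0).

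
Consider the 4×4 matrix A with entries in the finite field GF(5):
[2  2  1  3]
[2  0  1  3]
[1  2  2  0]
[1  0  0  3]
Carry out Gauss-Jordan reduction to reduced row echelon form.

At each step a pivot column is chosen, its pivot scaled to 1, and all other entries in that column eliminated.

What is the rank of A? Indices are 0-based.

rank = 4

pivot(0,0)=2: scale R0 → (1, 1, 3, 4)
  clear (1,0): R1 −= (2)R0 → (0, 3, 0, 0)
  clear (2,0): R2 −= (1)R0 → (0, 1, 4, 1)
  clear (3,0): R3 −= (1)R0 → (0, 4, 2, 4)
pivot(1,1)=3: scale R1 → (0, 1, 0, 0)
  clear (0,1): R0 −= (1)R1 → (1, 0, 3, 4)
  clear (2,1): R2 −= (1)R1 → (0, 0, 4, 1)
  clear (3,1): R3 −= (4)R1 → (0, 0, 2, 4)
pivot(2,2)=4: scale R2 → (0, 0, 1, 4)
  clear (0,2): R0 −= (3)R2 → (1, 0, 0, 2)
  clear (3,2): R3 −= (2)R2 → (0, 0, 0, 1)
pivot(3,3)=1: scale R3 → (0, 0, 0, 1)
  clear (0,3): R0 −= (2)R3 → (1, 0, 0, 0)
  clear (2,3): R2 −= (4)R3 → (0, 0, 1, 0)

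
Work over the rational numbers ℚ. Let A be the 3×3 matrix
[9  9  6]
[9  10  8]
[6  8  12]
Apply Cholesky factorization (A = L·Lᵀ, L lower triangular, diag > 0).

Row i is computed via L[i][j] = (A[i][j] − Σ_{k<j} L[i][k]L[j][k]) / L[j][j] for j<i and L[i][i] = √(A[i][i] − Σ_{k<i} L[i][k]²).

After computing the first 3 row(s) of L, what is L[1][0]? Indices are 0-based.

L[1][0] = 3

Step 1: L[0][0] = √(9) = 3.
  L[1][0] = (9) / L[0][0] = 3.
Step 2: L[1][1] = √(1) = 1.
  L[2][0] = (6) / L[0][0] = 2.
  L[2][1] = (2) / L[1][1] = 2.
Step 3: L[2][2] = √(4) = 2.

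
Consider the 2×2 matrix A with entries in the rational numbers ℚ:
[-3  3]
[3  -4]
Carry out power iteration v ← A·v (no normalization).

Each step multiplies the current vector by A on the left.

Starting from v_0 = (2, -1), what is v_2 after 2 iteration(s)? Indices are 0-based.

v_2 = (57, -67)

v_0 = (2, -1).
v_1 = A·v_0 = (-9, 10).
v_2 = A·v_1 = (57, -67).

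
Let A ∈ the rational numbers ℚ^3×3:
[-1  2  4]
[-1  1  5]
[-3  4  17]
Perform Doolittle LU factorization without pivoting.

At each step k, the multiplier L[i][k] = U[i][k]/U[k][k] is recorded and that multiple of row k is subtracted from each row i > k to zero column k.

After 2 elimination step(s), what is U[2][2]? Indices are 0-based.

[col 0] pivot -1
  R1 -= 1*R0 → (0, -1, 1)  (L[1][0] := 1)
  R2 -= 3*R0 → (0, -2, 5)  (L[2][0] := 3)
[col 1] pivot -1
  R2 -= 2*R1 → (0, 0, 3)  (L[2][1] := 2)

U[2][2] = 3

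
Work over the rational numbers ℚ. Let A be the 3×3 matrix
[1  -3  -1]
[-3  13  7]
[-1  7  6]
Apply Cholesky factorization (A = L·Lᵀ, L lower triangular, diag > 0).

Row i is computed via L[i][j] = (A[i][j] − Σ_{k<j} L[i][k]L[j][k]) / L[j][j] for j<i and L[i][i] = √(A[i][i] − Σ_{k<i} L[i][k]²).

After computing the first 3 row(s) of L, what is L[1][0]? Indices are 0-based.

Step 1: L[0][0] = √(1) = 1.
  L[1][0] = (-3) / L[0][0] = -3.
Step 2: L[1][1] = √(4) = 2.
  L[2][0] = (-1) / L[0][0] = -1.
  L[2][1] = (4) / L[1][1] = 2.
Step 3: L[2][2] = √(1) = 1.

L[1][0] = -3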